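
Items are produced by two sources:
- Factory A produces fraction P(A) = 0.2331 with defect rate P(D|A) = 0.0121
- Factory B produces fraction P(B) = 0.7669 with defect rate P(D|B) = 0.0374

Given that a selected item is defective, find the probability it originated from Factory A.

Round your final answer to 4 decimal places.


Let A = from Factory A, D = defective

Given:
- P(A) = 0.2331, P(B) = 0.7669
- P(D|A) = 0.0121, P(D|B) = 0.0374

Step 1: Find P(D)
P(D) = P(D|A)P(A) + P(D|B)P(B)
     = 0.0121 × 0.2331 + 0.0374 × 0.7669
     = 0.00282051 + 0.02868206
     = 0.03150257

Step 2: Apply Bayes' theorem
P(A|D) = P(D|A)P(A) / P(D)
       = 0.00282051 / 0.03150257
       = 0.0895


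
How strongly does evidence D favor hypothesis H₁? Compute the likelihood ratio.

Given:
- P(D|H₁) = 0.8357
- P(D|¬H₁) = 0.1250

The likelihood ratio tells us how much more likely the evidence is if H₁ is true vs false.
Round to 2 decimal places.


Likelihood Ratio (LR) = P(D|H₁) / P(D|¬H₁)

LR = 0.8357 / 0.1250
   = 6.69

The evidence is 6.69 times more likely if H₁ is true than if H₁ is false.
LR > 1, so observing D raises the odds in favor of H₁.


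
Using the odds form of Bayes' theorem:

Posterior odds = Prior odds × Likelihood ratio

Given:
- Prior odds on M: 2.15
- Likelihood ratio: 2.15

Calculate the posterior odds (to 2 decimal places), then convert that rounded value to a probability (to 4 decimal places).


Step 1: Calculate posterior odds
Posterior odds = Prior odds × LR
               = 2.15 × 2.15
               = 4.62

Step 2: Convert to probability
P(M|E) = Posterior odds / (1 + Posterior odds)
       = 4.62 / (1 + 4.62)
       = 4.62 / 5.62
       = 0.8221

The evidence increased P(M) from 0.6825 to 0.8221.


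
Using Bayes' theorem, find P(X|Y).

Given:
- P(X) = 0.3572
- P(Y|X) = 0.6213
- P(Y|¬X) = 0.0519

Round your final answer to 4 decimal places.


Bayes' theorem: P(X|Y) = P(Y|X) × P(X) / P(Y)

Step 1: Calculate P(Y) using law of total probability
P(Y) = P(Y|X)P(X) + P(Y|¬X)P(¬X)
     = 0.6213 × 0.3572 + 0.0519 × 0.6428
     = 0.22192836 + 0.03336132
     = 0.25528968

Step 2: Apply Bayes' theorem
P(X|Y) = P(Y|X) × P(X) / P(Y)
       = 0.22192836 / 0.25528968
       = 0.8693


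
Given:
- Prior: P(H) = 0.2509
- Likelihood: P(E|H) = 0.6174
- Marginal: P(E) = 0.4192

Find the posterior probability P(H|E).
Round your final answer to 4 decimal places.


Using Bayes' theorem:

P(H|E) = P(E|H) × P(H) / P(E)
       = 0.6174 × 0.2509 / 0.4192
       = 0.15490566 / 0.4192
       = 0.3695

The evidence strengthens our belief in H.
Prior: 0.2509 → Posterior: 0.3695


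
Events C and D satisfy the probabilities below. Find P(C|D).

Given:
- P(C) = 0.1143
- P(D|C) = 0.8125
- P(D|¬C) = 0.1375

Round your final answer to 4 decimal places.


Bayes' theorem: P(C|D) = P(D|C) × P(C) / P(D)

Step 1: Calculate P(D) using law of total probability
P(D) = P(D|C)P(C) + P(D|¬C)P(¬C)
     = 0.8125 × 0.1143 + 0.1375 × 0.8857
     = 0.09286875 + 0.12178375
     = 0.21465250

Step 2: Apply Bayes' theorem
P(C|D) = P(D|C) × P(C) / P(D)
       = 0.09286875 / 0.21465250
       = 0.4326


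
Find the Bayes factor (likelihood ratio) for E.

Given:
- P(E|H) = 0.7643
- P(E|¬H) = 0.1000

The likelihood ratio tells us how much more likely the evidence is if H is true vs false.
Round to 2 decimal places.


Likelihood Ratio (LR) = P(E|H) / P(E|¬H)

LR = 0.7643 / 0.1000
   = 7.64

The evidence is 7.64 times more likely if H is true than if H is false.
LR > 1, so observing E raises the odds in favor of H.


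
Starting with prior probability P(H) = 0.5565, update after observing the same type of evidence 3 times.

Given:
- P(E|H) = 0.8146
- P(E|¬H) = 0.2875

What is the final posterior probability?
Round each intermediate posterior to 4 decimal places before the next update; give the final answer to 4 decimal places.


Sequential Bayesian updating:

Initial prior: P(H) = 0.5565

Update 1:
  P(E) = 0.8146 × 0.5565 + 0.2875 × 0.4435 = 0.45332490 + 0.12750625 = 0.58083115
  P(H|E) = 0.45332490 / 0.58083115 = 0.7805

Update 2:
  P(E) = 0.8146 × 0.7805 + 0.2875 × 0.2195 = 0.63579530 + 0.06310625 = 0.69890155
  P(H|E) = 0.63579530 / 0.69890155 = 0.9097

Update 3:
  P(E) = 0.8146 × 0.9097 + 0.2875 × 0.0903 = 0.74104162 + 0.02596125 = 0.76700287
  P(H|E) = 0.74104162 / 0.76700287 = 0.9662

Final posterior: 0.9662


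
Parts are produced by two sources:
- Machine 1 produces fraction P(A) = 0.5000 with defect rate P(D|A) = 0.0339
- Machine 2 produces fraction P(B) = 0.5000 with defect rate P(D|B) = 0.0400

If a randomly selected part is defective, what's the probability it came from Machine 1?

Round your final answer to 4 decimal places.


Let A = from Machine 1, D = defective

Given:
- P(A) = 0.5000, P(B) = 0.5000
- P(D|A) = 0.0339, P(D|B) = 0.0400

Step 1: Find P(D)
P(D) = P(D|A)P(A) + P(D|B)P(B)
     = 0.0339 × 0.5000 + 0.0400 × 0.5000
     = 0.01695000 + 0.02000000
     = 0.03695000

Step 2: Apply Bayes' theorem
P(A|D) = P(D|A)P(A) / P(D)
       = 0.01695000 / 0.03695000
       = 0.4587


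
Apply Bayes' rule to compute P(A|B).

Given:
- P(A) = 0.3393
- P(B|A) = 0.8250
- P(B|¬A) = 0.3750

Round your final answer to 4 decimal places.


Bayes' theorem: P(A|B) = P(B|A) × P(A) / P(B)

Step 1: Calculate P(B) using law of total probability
P(B) = P(B|A)P(A) + P(B|¬A)P(¬A)
     = 0.8250 × 0.3393 + 0.3750 × 0.6607
     = 0.27992250 + 0.24776250
     = 0.52768500

Step 2: Apply Bayes' theorem
P(A|B) = P(B|A) × P(A) / P(B)
       = 0.27992250 / 0.52768500
       = 0.5305


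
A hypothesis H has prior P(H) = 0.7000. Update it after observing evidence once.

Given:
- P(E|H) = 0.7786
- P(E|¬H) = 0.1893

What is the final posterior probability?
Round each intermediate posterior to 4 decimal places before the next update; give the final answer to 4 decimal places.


Sequential Bayesian updating:

Initial prior: P(H) = 0.7000

Update 1:
  P(E) = 0.7786 × 0.7000 + 0.1893 × 0.3000 = 0.54502000 + 0.05679000 = 0.60181000
  P(H|E) = 0.54502000 / 0.60181000 = 0.9056

Final posterior: 0.9056


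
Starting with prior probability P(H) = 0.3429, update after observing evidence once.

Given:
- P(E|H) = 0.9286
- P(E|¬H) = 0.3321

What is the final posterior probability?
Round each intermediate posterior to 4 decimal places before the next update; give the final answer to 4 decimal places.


Sequential Bayesian updating:

Initial prior: P(H) = 0.3429

Update 1:
  P(E) = 0.9286 × 0.3429 + 0.3321 × 0.6571 = 0.31841694 + 0.21822291 = 0.53663985
  P(H|E) = 0.31841694 / 0.53663985 = 0.5934

Final posterior: 0.5934


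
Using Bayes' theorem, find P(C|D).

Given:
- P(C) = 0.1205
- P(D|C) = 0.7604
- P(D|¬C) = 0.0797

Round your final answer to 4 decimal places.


Bayes' theorem: P(C|D) = P(D|C) × P(C) / P(D)

Step 1: Calculate P(D) using law of total probability
P(D) = P(D|C)P(C) + P(D|¬C)P(¬C)
     = 0.7604 × 0.1205 + 0.0797 × 0.8795
     = 0.09162820 + 0.07009615
     = 0.16172435

Step 2: Apply Bayes' theorem
P(C|D) = P(D|C) × P(C) / P(D)
       = 0.09162820 / 0.16172435
       = 0.5666


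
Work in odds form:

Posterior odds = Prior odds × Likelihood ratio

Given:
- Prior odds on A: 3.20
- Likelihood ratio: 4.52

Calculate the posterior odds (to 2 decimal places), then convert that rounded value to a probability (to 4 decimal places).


Step 1: Calculate posterior odds
Posterior odds = Prior odds × LR
               = 3.20 × 4.52
               = 14.46

Step 2: Convert to probability
P(A|E) = Posterior odds / (1 + Posterior odds)
       = 14.46 / (1 + 14.46)
       = 14.46 / 15.46
       = 0.9353

The evidence increased P(A) from 0.7619 to 0.9353.


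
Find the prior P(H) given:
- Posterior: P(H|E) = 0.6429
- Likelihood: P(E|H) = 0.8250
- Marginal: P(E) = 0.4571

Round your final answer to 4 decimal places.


From Bayes' theorem: P(H|E) = P(E|H) × P(H) / P(E)

Rearranging for P(H):
P(H) = P(H|E) × P(E) / P(E|H)
     = 0.6429 × 0.4571 / 0.8250
     = 0.29386959 / 0.8250
     = 0.3562


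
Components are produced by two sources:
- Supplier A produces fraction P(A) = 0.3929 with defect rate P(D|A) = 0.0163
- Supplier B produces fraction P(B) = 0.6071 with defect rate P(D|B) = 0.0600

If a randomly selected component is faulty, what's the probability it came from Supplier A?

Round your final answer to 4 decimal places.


Let A = from Supplier A, D = faulty

Given:
- P(A) = 0.3929, P(B) = 0.6071
- P(D|A) = 0.0163, P(D|B) = 0.0600

Step 1: Find P(D)
P(D) = P(D|A)P(A) + P(D|B)P(B)
     = 0.0163 × 0.3929 + 0.0600 × 0.6071
     = 0.00640427 + 0.03642600
     = 0.04283027

Step 2: Apply Bayes' theorem
P(A|D) = P(D|A)P(A) / P(D)
       = 0.00640427 / 0.04283027
       = 0.1495


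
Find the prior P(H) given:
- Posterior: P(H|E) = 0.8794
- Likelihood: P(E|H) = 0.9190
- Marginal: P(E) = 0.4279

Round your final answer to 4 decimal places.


From Bayes' theorem: P(H|E) = P(E|H) × P(H) / P(E)

Rearranging for P(H):
P(H) = P(H|E) × P(E) / P(E|H)
     = 0.8794 × 0.4279 / 0.9190
     = 0.37629526 / 0.9190
     = 0.4095


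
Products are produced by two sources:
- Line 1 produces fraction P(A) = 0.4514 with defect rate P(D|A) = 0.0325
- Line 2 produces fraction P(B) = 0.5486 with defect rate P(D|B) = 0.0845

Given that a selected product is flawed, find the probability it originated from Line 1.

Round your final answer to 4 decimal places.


Let A = from Line 1, D = flawed

Given:
- P(A) = 0.4514, P(B) = 0.5486
- P(D|A) = 0.0325, P(D|B) = 0.0845

Step 1: Find P(D)
P(D) = P(D|A)P(A) + P(D|B)P(B)
     = 0.0325 × 0.4514 + 0.0845 × 0.5486
     = 0.01467050 + 0.04635670
     = 0.06102720

Step 2: Apply Bayes' theorem
P(A|D) = P(D|A)P(A) / P(D)
       = 0.01467050 / 0.06102720
       = 0.2404


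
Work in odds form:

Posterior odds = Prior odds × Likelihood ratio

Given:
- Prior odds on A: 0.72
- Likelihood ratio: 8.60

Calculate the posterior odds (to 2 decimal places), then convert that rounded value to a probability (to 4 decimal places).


Step 1: Calculate posterior odds
Posterior odds = Prior odds × LR
               = 0.72 × 8.60
               = 6.19

Step 2: Convert to probability
P(A|E) = Posterior odds / (1 + Posterior odds)
       = 6.19 / (1 + 6.19)
       = 6.19 / 7.19
       = 0.8609

The evidence increased P(A) from 0.4186 to 0.8609.


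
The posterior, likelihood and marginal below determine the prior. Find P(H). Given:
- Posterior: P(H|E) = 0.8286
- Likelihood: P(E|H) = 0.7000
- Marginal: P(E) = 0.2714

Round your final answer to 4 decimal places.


From Bayes' theorem: P(H|E) = P(E|H) × P(H) / P(E)

Rearranging for P(H):
P(H) = P(H|E) × P(E) / P(E|H)
     = 0.8286 × 0.2714 / 0.7000
     = 0.22488204 / 0.7000
     = 0.3213


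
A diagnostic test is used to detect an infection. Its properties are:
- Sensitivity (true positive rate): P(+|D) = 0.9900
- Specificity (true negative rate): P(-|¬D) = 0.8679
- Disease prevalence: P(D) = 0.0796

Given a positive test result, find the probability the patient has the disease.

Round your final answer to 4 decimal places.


Let D = has disease, + = positive test

Given:
- P(D) = 0.0796 (prevalence)
- P(+|D) = 0.9900 (sensitivity)
- P(-|¬D) = 0.8679 (specificity)
- P(+|¬D) = 0.1321 (false positive rate = 1 - specificity)

Step 1: Find P(+)
P(+) = P(+|D)P(D) + P(+|¬D)P(¬D)
     = 0.9900 × 0.0796 + 0.1321 × 0.9204
     = 0.07880400 + 0.12158484
     = 0.20038884

Step 2: Apply Bayes' theorem for P(D|+)
P(D|+) = P(+|D)P(D) / P(+)
       = 0.07880400 / 0.20038884
       = 0.3933


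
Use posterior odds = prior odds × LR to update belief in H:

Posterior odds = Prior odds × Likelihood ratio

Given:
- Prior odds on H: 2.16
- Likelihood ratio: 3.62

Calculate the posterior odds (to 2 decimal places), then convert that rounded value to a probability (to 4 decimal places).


Step 1: Calculate posterior odds
Posterior odds = Prior odds × LR
               = 2.16 × 3.62
               = 7.82

Step 2: Convert to probability
P(H|E) = Posterior odds / (1 + Posterior odds)
       = 7.82 / (1 + 7.82)
       = 7.82 / 8.82
       = 0.8866

The evidence increased P(H) from 0.6835 to 0.8866.


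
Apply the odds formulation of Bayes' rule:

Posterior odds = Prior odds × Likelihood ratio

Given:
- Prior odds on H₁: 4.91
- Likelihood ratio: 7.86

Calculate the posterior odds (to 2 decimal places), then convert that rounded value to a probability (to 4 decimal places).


Step 1: Calculate posterior odds
Posterior odds = Prior odds × LR
               = 4.91 × 7.86
               = 38.59

Step 2: Convert to probability
P(H₁|E) = Posterior odds / (1 + Posterior odds)
       = 38.59 / (1 + 38.59)
       = 38.59 / 39.59
       = 0.9747

The evidence increased P(H₁) from 0.8308 to 0.9747.


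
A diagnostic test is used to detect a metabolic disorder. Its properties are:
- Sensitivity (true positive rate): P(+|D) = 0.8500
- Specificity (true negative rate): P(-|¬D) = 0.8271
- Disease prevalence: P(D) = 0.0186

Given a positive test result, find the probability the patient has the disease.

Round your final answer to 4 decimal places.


Let D = has disease, + = positive test

Given:
- P(D) = 0.0186 (prevalence)
- P(+|D) = 0.8500 (sensitivity)
- P(-|¬D) = 0.8271 (specificity)
- P(+|¬D) = 0.1729 (false positive rate = 1 - specificity)

Step 1: Find P(+)
P(+) = P(+|D)P(D) + P(+|¬D)P(¬D)
     = 0.8500 × 0.0186 + 0.1729 × 0.9814
     = 0.01581000 + 0.16968406
     = 0.18549406

Step 2: Apply Bayes' theorem for P(D|+)
P(D|+) = P(+|D)P(D) / P(+)
       = 0.01581000 / 0.18549406
       = 0.0852


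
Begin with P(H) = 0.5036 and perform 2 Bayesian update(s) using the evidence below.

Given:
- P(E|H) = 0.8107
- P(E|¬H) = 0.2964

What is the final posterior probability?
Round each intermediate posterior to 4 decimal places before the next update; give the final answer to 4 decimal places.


Sequential Bayesian updating:

Initial prior: P(H) = 0.5036

Update 1:
  P(E) = 0.8107 × 0.5036 + 0.2964 × 0.4964 = 0.40826852 + 0.14713296 = 0.55540148
  P(H|E) = 0.40826852 / 0.55540148 = 0.7351

Update 2:
  P(E) = 0.8107 × 0.7351 + 0.2964 × 0.2649 = 0.59594557 + 0.07851636 = 0.67446193
  P(H|E) = 0.59594557 / 0.67446193 = 0.8836

Final posterior: 0.8836


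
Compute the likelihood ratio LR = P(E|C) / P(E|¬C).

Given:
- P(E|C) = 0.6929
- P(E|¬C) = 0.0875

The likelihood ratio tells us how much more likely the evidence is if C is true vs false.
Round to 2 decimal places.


Likelihood Ratio (LR) = P(E|C) / P(E|¬C)

LR = 0.6929 / 0.0875
   = 7.92

The evidence is 7.92 times more likely if C is true than if C is false.
Because LR exceeds 1, E is evidence for C.


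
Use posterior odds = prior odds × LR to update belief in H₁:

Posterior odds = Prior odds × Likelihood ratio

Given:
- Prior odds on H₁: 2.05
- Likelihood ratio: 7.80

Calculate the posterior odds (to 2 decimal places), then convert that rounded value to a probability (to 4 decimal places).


Step 1: Calculate posterior odds
Posterior odds = Prior odds × LR
               = 2.05 × 7.80
               = 15.99

Step 2: Convert to probability
P(H₁|E) = Posterior odds / (1 + Posterior odds)
       = 15.99 / (1 + 15.99)
       = 15.99 / 16.99
       = 0.9411

The evidence increased P(H₁) from 0.6721 to 0.9411.


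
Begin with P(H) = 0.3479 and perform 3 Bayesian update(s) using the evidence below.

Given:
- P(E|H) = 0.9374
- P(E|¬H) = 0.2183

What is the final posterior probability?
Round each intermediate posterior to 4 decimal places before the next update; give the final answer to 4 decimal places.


Sequential Bayesian updating:

Initial prior: P(H) = 0.3479

Update 1:
  P(E) = 0.9374 × 0.3479 + 0.2183 × 0.6521 = 0.32612146 + 0.14235343 = 0.46847489
  P(H|E) = 0.32612146 / 0.46847489 = 0.6961

Update 2:
  P(E) = 0.9374 × 0.6961 + 0.2183 × 0.3039 = 0.65252414 + 0.06634137 = 0.71886551
  P(H|E) = 0.65252414 / 0.71886551 = 0.9077

Update 3:
  P(E) = 0.9374 × 0.9077 + 0.2183 × 0.0923 = 0.85087798 + 0.02014909 = 0.87102707
  P(H|E) = 0.85087798 / 0.87102707 = 0.9769

Final posterior: 0.9769


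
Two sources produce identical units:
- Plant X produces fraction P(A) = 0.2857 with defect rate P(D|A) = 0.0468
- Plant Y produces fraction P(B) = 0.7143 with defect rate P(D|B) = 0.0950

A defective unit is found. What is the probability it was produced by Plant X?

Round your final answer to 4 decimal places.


Let A = from Plant X, D = defective

Given:
- P(A) = 0.2857, P(B) = 0.7143
- P(D|A) = 0.0468, P(D|B) = 0.0950

Step 1: Find P(D)
P(D) = P(D|A)P(A) + P(D|B)P(B)
     = 0.0468 × 0.2857 + 0.0950 × 0.7143
     = 0.01337076 + 0.06785850
     = 0.08122926

Step 2: Apply Bayes' theorem
P(A|D) = P(D|A)P(A) / P(D)
       = 0.01337076 / 0.08122926
       = 0.1646


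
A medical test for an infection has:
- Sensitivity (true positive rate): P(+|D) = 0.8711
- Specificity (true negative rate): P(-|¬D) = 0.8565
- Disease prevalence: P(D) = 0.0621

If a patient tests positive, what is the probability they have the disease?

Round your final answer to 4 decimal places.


Let D = has disease, + = positive test

Given:
- P(D) = 0.0621 (prevalence)
- P(+|D) = 0.8711 (sensitivity)
- P(-|¬D) = 0.8565 (specificity)
- P(+|¬D) = 0.1435 (false positive rate = 1 - specificity)

Step 1: Find P(+)
P(+) = P(+|D)P(D) + P(+|¬D)P(¬D)
     = 0.8711 × 0.0621 + 0.1435 × 0.9379
     = 0.05409531 + 0.13458865
     = 0.18868396

Step 2: Apply Bayes' theorem for P(D|+)
P(D|+) = P(+|D)P(D) / P(+)
       = 0.05409531 / 0.18868396
       = 0.2867


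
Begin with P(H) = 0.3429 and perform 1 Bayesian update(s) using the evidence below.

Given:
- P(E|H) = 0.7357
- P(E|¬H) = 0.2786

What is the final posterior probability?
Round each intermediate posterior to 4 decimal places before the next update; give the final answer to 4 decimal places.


Sequential Bayesian updating:

Initial prior: P(H) = 0.3429

Update 1:
  P(E) = 0.7357 × 0.3429 + 0.2786 × 0.6571 = 0.25227153 + 0.18306806 = 0.43533959
  P(H|E) = 0.25227153 / 0.43533959 = 0.5795

Final posterior: 0.5795


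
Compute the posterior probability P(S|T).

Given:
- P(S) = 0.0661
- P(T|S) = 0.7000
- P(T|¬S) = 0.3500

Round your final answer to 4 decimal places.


Bayes' theorem: P(S|T) = P(T|S) × P(S) / P(T)

Step 1: Calculate P(T) using law of total probability
P(T) = P(T|S)P(S) + P(T|¬S)P(¬S)
     = 0.7000 × 0.0661 + 0.3500 × 0.9339
     = 0.04627000 + 0.32686500
     = 0.37313500

Step 2: Apply Bayes' theorem
P(S|T) = P(T|S) × P(S) / P(T)
       = 0.04627000 / 0.37313500
       = 0.1240


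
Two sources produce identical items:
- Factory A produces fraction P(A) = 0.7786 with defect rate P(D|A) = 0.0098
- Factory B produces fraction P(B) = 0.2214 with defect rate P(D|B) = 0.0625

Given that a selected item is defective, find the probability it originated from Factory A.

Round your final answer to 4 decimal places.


Let A = from Factory A, D = defective

Given:
- P(A) = 0.7786, P(B) = 0.2214
- P(D|A) = 0.0098, P(D|B) = 0.0625

Step 1: Find P(D)
P(D) = P(D|A)P(A) + P(D|B)P(B)
     = 0.0098 × 0.7786 + 0.0625 × 0.2214
     = 0.00763028 + 0.01383750
     = 0.02146778

Step 2: Apply Bayes' theorem
P(A|D) = P(D|A)P(A) / P(D)
       = 0.00763028 / 0.02146778
       = 0.3554


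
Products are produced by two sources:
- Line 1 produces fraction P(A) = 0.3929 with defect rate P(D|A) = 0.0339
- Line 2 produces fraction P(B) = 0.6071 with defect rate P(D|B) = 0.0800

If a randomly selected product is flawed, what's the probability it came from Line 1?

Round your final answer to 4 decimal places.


Let A = from Line 1, D = flawed

Given:
- P(A) = 0.3929, P(B) = 0.6071
- P(D|A) = 0.0339, P(D|B) = 0.0800

Step 1: Find P(D)
P(D) = P(D|A)P(A) + P(D|B)P(B)
     = 0.0339 × 0.3929 + 0.0800 × 0.6071
     = 0.01331931 + 0.04856800
     = 0.06188731

Step 2: Apply Bayes' theorem
P(A|D) = P(D|A)P(A) / P(D)
       = 0.01331931 / 0.06188731
       = 0.2152


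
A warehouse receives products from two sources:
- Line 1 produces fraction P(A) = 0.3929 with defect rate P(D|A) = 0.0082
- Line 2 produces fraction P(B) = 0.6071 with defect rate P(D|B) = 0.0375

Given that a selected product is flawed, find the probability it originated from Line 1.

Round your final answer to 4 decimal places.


Let A = from Line 1, D = flawed

Given:
- P(A) = 0.3929, P(B) = 0.6071
- P(D|A) = 0.0082, P(D|B) = 0.0375

Step 1: Find P(D)
P(D) = P(D|A)P(A) + P(D|B)P(B)
     = 0.0082 × 0.3929 + 0.0375 × 0.6071
     = 0.00322178 + 0.02276625
     = 0.02598803

Step 2: Apply Bayes' theorem
P(A|D) = P(D|A)P(A) / P(D)
       = 0.00322178 / 0.02598803
       = 0.1240


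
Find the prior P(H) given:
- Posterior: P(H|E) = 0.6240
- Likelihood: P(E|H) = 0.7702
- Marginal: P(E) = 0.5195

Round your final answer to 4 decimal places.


From Bayes' theorem: P(H|E) = P(E|H) × P(H) / P(E)

Rearranging for P(H):
P(H) = P(H|E) × P(E) / P(E|H)
     = 0.6240 × 0.5195 / 0.7702
     = 0.32416800 / 0.7702
     = 0.4209


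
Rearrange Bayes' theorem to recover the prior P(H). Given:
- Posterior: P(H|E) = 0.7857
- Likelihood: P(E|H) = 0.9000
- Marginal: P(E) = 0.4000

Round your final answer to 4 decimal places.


From Bayes' theorem: P(H|E) = P(E|H) × P(H) / P(E)

Rearranging for P(H):
P(H) = P(H|E) × P(E) / P(E|H)
     = 0.7857 × 0.4000 / 0.9000
     = 0.31428000 / 0.9000
     = 0.3492


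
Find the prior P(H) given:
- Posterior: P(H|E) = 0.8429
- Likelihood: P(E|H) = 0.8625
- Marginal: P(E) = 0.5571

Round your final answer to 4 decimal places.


From Bayes' theorem: P(H|E) = P(E|H) × P(H) / P(E)

Rearranging for P(H):
P(H) = P(H|E) × P(E) / P(E|H)
     = 0.8429 × 0.5571 / 0.8625
     = 0.46957959 / 0.8625
     = 0.5444


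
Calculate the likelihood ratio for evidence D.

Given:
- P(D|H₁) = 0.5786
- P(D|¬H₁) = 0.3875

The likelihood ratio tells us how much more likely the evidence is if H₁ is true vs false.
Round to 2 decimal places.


Likelihood Ratio (LR) = P(D|H₁) / P(D|¬H₁)

LR = 0.5786 / 0.3875
   = 1.49

The evidence is 1.49 times more likely if H₁ is true than if H₁ is false.
LR > 1, so observing D raises the odds in favor of H₁.


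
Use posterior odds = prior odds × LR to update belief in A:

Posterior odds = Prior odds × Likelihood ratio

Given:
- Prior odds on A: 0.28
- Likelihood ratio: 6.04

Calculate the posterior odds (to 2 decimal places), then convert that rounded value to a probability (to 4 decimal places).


Step 1: Calculate posterior odds
Posterior odds = Prior odds × LR
               = 0.28 × 6.04
               = 1.69

Step 2: Convert to probability
P(A|E) = Posterior odds / (1 + Posterior odds)
       = 1.69 / (1 + 1.69)
       = 1.69 / 2.69
       = 0.6283

The evidence increased P(A) from 0.2188 to 0.6283.


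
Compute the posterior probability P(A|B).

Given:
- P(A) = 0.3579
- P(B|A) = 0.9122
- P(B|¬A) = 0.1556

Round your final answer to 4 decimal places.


Bayes' theorem: P(A|B) = P(B|A) × P(A) / P(B)

Step 1: Calculate P(B) using law of total probability
P(B) = P(B|A)P(A) + P(B|¬A)P(¬A)
     = 0.9122 × 0.3579 + 0.1556 × 0.6421
     = 0.32647638 + 0.09991076
     = 0.42638714

Step 2: Apply Bayes' theorem
P(A|B) = P(B|A) × P(A) / P(B)
       = 0.32647638 / 0.42638714
       = 0.7657


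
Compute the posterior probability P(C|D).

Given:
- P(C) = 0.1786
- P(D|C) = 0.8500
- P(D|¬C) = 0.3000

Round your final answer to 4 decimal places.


Bayes' theorem: P(C|D) = P(D|C) × P(C) / P(D)

Step 1: Calculate P(D) using law of total probability
P(D) = P(D|C)P(C) + P(D|¬C)P(¬C)
     = 0.8500 × 0.1786 + 0.3000 × 0.8214
     = 0.15181000 + 0.24642000
     = 0.39823000

Step 2: Apply Bayes' theorem
P(C|D) = P(D|C) × P(C) / P(D)
       = 0.15181000 / 0.39823000
       = 0.3812


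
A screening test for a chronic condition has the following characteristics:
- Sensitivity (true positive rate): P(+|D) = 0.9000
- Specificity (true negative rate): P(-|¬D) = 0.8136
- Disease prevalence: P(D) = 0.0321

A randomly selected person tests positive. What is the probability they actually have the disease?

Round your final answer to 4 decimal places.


Let D = has disease, + = positive test

Given:
- P(D) = 0.0321 (prevalence)
- P(+|D) = 0.9000 (sensitivity)
- P(-|¬D) = 0.8136 (specificity)
- P(+|¬D) = 0.1864 (false positive rate = 1 - specificity)

Step 1: Find P(+)
P(+) = P(+|D)P(D) + P(+|¬D)P(¬D)
     = 0.9000 × 0.0321 + 0.1864 × 0.9679
     = 0.02889000 + 0.18041656
     = 0.20930656

Step 2: Apply Bayes' theorem for P(D|+)
P(D|+) = P(+|D)P(D) / P(+)
       = 0.02889000 / 0.20930656
       = 0.1380


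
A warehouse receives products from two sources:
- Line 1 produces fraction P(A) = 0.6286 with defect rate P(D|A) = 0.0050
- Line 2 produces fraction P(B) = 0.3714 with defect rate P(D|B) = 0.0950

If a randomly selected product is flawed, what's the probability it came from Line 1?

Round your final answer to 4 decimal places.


Let A = from Line 1, D = flawed

Given:
- P(A) = 0.6286, P(B) = 0.3714
- P(D|A) = 0.0050, P(D|B) = 0.0950

Step 1: Find P(D)
P(D) = P(D|A)P(A) + P(D|B)P(B)
     = 0.0050 × 0.6286 + 0.0950 × 0.3714
     = 0.00314300 + 0.03528300
     = 0.03842600

Step 2: Apply Bayes' theorem
P(A|D) = P(D|A)P(A) / P(D)
       = 0.00314300 / 0.03842600
       = 0.0818


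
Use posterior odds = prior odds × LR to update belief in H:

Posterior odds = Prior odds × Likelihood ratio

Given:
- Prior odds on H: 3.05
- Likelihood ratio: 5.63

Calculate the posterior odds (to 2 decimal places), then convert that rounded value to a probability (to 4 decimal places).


Step 1: Calculate posterior odds
Posterior odds = Prior odds × LR
               = 3.05 × 5.63
               = 17.17

Step 2: Convert to probability
P(H|E) = Posterior odds / (1 + Posterior odds)
       = 17.17 / (1 + 17.17)
       = 17.17 / 18.17
       = 0.9450

The evidence increased P(H) from 0.7531 to 0.9450.


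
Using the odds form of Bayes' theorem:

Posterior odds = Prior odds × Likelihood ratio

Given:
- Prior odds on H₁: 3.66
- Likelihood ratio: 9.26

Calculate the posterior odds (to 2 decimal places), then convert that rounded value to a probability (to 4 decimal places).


Step 1: Calculate posterior odds
Posterior odds = Prior odds × LR
               = 3.66 × 9.26
               = 33.89

Step 2: Convert to probability
P(H₁|E) = Posterior odds / (1 + Posterior odds)
       = 33.89 / (1 + 33.89)
       = 33.89 / 34.89
       = 0.9713

The evidence increased P(H₁) from 0.7854 to 0.9713.


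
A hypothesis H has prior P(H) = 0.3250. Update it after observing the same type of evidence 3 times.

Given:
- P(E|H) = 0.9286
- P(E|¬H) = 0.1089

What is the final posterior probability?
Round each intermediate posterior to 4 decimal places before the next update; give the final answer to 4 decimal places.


Sequential Bayesian updating:

Initial prior: P(H) = 0.3250

Update 1:
  P(E) = 0.9286 × 0.3250 + 0.1089 × 0.6750 = 0.30179500 + 0.07350750 = 0.37530250
  P(H|E) = 0.30179500 / 0.37530250 = 0.8041

Update 2:
  P(E) = 0.9286 × 0.8041 + 0.1089 × 0.1959 = 0.74668726 + 0.02133351 = 0.76802077
  P(H|E) = 0.74668726 / 0.76802077 = 0.9722

Update 3:
  P(E) = 0.9286 × 0.9722 + 0.1089 × 0.0278 = 0.90278492 + 0.00302742 = 0.90581234
  P(H|E) = 0.90278492 / 0.90581234 = 0.9967

Final posterior: 0.9967


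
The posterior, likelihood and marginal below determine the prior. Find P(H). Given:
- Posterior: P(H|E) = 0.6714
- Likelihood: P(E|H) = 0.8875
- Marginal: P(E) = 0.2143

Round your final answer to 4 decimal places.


From Bayes' theorem: P(H|E) = P(E|H) × P(H) / P(E)

Rearranging for P(H):
P(H) = P(H|E) × P(E) / P(E|H)
     = 0.6714 × 0.2143 / 0.8875
     = 0.14388102 / 0.8875
     = 0.1621


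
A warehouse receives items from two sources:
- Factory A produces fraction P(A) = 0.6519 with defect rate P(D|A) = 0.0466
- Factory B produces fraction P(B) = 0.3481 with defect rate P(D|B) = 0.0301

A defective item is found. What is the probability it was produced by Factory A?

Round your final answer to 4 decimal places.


Let A = from Factory A, D = defective

Given:
- P(A) = 0.6519, P(B) = 0.3481
- P(D|A) = 0.0466, P(D|B) = 0.0301

Step 1: Find P(D)
P(D) = P(D|A)P(A) + P(D|B)P(B)
     = 0.0466 × 0.6519 + 0.0301 × 0.3481
     = 0.03037854 + 0.01047781
     = 0.04085635

Step 2: Apply Bayes' theorem
P(A|D) = P(D|A)P(A) / P(D)
       = 0.03037854 / 0.04085635
       = 0.7435


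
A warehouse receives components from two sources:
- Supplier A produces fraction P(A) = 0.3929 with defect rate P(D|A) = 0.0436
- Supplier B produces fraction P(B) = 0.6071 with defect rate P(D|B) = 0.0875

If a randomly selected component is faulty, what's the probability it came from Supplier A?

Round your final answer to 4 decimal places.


Let A = from Supplier A, D = faulty

Given:
- P(A) = 0.3929, P(B) = 0.6071
- P(D|A) = 0.0436, P(D|B) = 0.0875

Step 1: Find P(D)
P(D) = P(D|A)P(A) + P(D|B)P(B)
     = 0.0436 × 0.3929 + 0.0875 × 0.6071
     = 0.01713044 + 0.05312125
     = 0.07025169

Step 2: Apply Bayes' theorem
P(A|D) = P(D|A)P(A) / P(D)
       = 0.01713044 / 0.07025169
       = 0.2438


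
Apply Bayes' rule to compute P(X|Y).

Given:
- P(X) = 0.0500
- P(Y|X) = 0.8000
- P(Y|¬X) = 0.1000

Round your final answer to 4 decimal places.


Bayes' theorem: P(X|Y) = P(Y|X) × P(X) / P(Y)

Step 1: Calculate P(Y) using law of total probability
P(Y) = P(Y|X)P(X) + P(Y|¬X)P(¬X)
     = 0.8000 × 0.0500 + 0.1000 × 0.9500
     = 0.04000000 + 0.09500000
     = 0.13500000

Step 2: Apply Bayes' theorem
P(X|Y) = P(Y|X) × P(X) / P(Y)
       = 0.04000000 / 0.13500000
       = 0.2963


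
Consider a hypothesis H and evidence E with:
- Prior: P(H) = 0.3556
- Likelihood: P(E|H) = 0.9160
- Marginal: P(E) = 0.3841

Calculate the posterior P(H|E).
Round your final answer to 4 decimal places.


Using Bayes' theorem:

P(H|E) = P(E|H) × P(H) / P(E)
       = 0.9160 × 0.3556 / 0.3841
       = 0.32572960 / 0.3841
       = 0.8480

The evidence strengthens our belief in H.
Prior: 0.3556 → Posterior: 0.8480


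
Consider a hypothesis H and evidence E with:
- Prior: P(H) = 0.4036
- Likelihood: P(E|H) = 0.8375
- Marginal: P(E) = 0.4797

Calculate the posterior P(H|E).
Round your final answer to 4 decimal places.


Using Bayes' theorem:

P(H|E) = P(E|H) × P(H) / P(E)
       = 0.8375 × 0.4036 / 0.4797
       = 0.33801500 / 0.4797
       = 0.7046

The evidence strengthens our belief in H.
Prior: 0.4036 → Posterior: 0.7046


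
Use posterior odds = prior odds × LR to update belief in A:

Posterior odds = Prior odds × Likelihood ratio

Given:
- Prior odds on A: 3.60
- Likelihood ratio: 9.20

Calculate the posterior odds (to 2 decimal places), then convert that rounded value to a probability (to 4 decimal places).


Step 1: Calculate posterior odds
Posterior odds = Prior odds × LR
               = 3.60 × 9.20
               = 33.12

Step 2: Convert to probability
P(A|E) = Posterior odds / (1 + Posterior odds)
       = 33.12 / (1 + 33.12)
       = 33.12 / 34.12
       = 0.9707

The evidence increased P(A) from 0.7826 to 0.9707.


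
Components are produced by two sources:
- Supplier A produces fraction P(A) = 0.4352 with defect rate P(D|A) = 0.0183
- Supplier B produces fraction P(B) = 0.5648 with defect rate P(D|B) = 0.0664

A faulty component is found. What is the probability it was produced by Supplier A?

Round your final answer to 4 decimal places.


Let A = from Supplier A, D = faulty

Given:
- P(A) = 0.4352, P(B) = 0.5648
- P(D|A) = 0.0183, P(D|B) = 0.0664

Step 1: Find P(D)
P(D) = P(D|A)P(A) + P(D|B)P(B)
     = 0.0183 × 0.4352 + 0.0664 × 0.5648
     = 0.00796416 + 0.03750272
     = 0.04546688

Step 2: Apply Bayes' theorem
P(A|D) = P(D|A)P(A) / P(D)
       = 0.00796416 / 0.04546688
       = 0.1752


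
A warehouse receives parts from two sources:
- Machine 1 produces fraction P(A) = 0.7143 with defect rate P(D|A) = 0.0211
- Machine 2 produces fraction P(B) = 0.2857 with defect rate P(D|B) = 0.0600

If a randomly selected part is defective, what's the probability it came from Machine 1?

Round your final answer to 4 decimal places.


Let A = from Machine 1, D = defective

Given:
- P(A) = 0.7143, P(B) = 0.2857
- P(D|A) = 0.0211, P(D|B) = 0.0600

Step 1: Find P(D)
P(D) = P(D|A)P(A) + P(D|B)P(B)
     = 0.0211 × 0.7143 + 0.0600 × 0.2857
     = 0.01507173 + 0.01714200
     = 0.03221373

Step 2: Apply Bayes' theorem
P(A|D) = P(D|A)P(A) / P(D)
       = 0.01507173 / 0.03221373
       = 0.4679


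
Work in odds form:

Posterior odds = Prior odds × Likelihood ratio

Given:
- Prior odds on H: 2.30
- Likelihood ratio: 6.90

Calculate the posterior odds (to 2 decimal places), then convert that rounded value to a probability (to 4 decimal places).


Step 1: Calculate posterior odds
Posterior odds = Prior odds × LR
               = 2.30 × 6.90
               = 15.87

Step 2: Convert to probability
P(H|E) = Posterior odds / (1 + Posterior odds)
       = 15.87 / (1 + 15.87)
       = 15.87 / 16.87
       = 0.9407

The evidence increased P(H) from 0.6970 to 0.9407.


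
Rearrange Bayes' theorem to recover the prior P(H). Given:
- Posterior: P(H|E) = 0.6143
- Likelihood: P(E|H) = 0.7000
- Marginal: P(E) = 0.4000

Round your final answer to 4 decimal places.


From Bayes' theorem: P(H|E) = P(E|H) × P(H) / P(E)

Rearranging for P(H):
P(H) = P(H|E) × P(E) / P(E|H)
     = 0.6143 × 0.4000 / 0.7000
     = 0.24572000 / 0.7000
     = 0.3510


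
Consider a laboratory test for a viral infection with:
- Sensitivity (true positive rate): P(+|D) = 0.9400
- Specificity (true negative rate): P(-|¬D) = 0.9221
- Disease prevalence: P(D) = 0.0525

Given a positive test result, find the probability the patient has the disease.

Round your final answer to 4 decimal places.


Let D = has disease, + = positive test

Given:
- P(D) = 0.0525 (prevalence)
- P(+|D) = 0.9400 (sensitivity)
- P(-|¬D) = 0.9221 (specificity)
- P(+|¬D) = 0.0779 (false positive rate = 1 - specificity)

Step 1: Find P(+)
P(+) = P(+|D)P(D) + P(+|¬D)P(¬D)
     = 0.9400 × 0.0525 + 0.0779 × 0.9475
     = 0.04935000 + 0.07381025
     = 0.12316025

Step 2: Apply Bayes' theorem for P(D|+)
P(D|+) = P(+|D)P(D) / P(+)
       = 0.04935000 / 0.12316025
       = 0.4007


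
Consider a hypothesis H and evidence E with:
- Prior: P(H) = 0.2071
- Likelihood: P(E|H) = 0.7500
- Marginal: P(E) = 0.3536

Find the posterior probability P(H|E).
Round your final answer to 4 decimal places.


Using Bayes' theorem:

P(H|E) = P(E|H) × P(H) / P(E)
       = 0.7500 × 0.2071 / 0.3536
       = 0.15532500 / 0.3536
       = 0.4393

The evidence strengthens our belief in H.
Prior: 0.2071 → Posterior: 0.4393


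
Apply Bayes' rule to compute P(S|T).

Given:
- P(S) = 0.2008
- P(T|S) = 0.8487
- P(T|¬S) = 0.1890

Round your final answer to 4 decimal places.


Bayes' theorem: P(S|T) = P(T|S) × P(S) / P(T)

Step 1: Calculate P(T) using law of total probability
P(T) = P(T|S)P(S) + P(T|¬S)P(¬S)
     = 0.8487 × 0.2008 + 0.1890 × 0.7992
     = 0.17041896 + 0.15104880
     = 0.32146776

Step 2: Apply Bayes' theorem
P(S|T) = P(T|S) × P(S) / P(T)
       = 0.17041896 / 0.32146776
       = 0.5301


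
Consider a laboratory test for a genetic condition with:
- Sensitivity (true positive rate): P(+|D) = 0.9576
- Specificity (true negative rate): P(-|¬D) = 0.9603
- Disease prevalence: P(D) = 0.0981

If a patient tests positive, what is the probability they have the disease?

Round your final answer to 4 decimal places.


Let D = has disease, + = positive test

Given:
- P(D) = 0.0981 (prevalence)
- P(+|D) = 0.9576 (sensitivity)
- P(-|¬D) = 0.9603 (specificity)
- P(+|¬D) = 0.0397 (false positive rate = 1 - specificity)

Step 1: Find P(+)
P(+) = P(+|D)P(D) + P(+|¬D)P(¬D)
     = 0.9576 × 0.0981 + 0.0397 × 0.9019
     = 0.09394056 + 0.03580543
     = 0.12974599

Step 2: Apply Bayes' theorem for P(D|+)
P(D|+) = P(+|D)P(D) / P(+)
       = 0.09394056 / 0.12974599
       = 0.7240


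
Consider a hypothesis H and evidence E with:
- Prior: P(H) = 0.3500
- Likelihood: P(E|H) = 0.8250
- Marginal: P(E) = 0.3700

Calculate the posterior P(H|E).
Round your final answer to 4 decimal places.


Using Bayes' theorem:

P(H|E) = P(E|H) × P(H) / P(E)
       = 0.8250 × 0.3500 / 0.3700
       = 0.28875000 / 0.3700
       = 0.7804

The evidence strengthens our belief in H.
Prior: 0.3500 → Posterior: 0.7804


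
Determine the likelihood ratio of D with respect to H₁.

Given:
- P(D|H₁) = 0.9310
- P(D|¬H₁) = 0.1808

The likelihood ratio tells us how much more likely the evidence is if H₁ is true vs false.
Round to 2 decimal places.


Likelihood Ratio (LR) = P(D|H₁) / P(D|¬H₁)

LR = 0.9310 / 0.1808
   = 5.15

The evidence is 5.15 times more likely if H₁ is true than if H₁ is false.
Since LR > 1, the evidence supports H₁ over ¬H₁.


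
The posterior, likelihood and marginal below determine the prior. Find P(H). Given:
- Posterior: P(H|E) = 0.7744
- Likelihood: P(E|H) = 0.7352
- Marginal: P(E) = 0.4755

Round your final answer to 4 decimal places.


From Bayes' theorem: P(H|E) = P(E|H) × P(H) / P(E)

Rearranging for P(H):
P(H) = P(H|E) × P(E) / P(E|H)
     = 0.7744 × 0.4755 / 0.7352
     = 0.36822720 / 0.7352
     = 0.5009


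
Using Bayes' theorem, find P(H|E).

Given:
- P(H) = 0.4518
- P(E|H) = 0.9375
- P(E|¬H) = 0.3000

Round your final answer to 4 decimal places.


Bayes' theorem: P(H|E) = P(E|H) × P(H) / P(E)

Step 1: Calculate P(E) using law of total probability
P(E) = P(E|H)P(H) + P(E|¬H)P(¬H)
     = 0.9375 × 0.4518 + 0.3000 × 0.5482
     = 0.42356250 + 0.16446000
     = 0.58802250

Step 2: Apply Bayes' theorem
P(H|E) = P(E|H) × P(H) / P(E)
       = 0.42356250 / 0.58802250
       = 0.7203


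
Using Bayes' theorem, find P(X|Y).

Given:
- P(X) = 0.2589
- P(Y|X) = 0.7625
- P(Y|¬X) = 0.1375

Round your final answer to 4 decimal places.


Bayes' theorem: P(X|Y) = P(Y|X) × P(X) / P(Y)

Step 1: Calculate P(Y) using law of total probability
P(Y) = P(Y|X)P(X) + P(Y|¬X)P(¬X)
     = 0.7625 × 0.2589 + 0.1375 × 0.7411
     = 0.19741125 + 0.10190125
     = 0.29931250

Step 2: Apply Bayes' theorem
P(X|Y) = P(Y|X) × P(X) / P(Y)
       = 0.19741125 / 0.29931250
       = 0.6595


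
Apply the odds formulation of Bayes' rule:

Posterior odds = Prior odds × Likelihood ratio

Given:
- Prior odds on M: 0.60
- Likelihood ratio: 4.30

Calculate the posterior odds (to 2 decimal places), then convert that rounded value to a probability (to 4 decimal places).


Step 1: Calculate posterior odds
Posterior odds = Prior odds × LR
               = 0.60 × 4.30
               = 2.58

Step 2: Convert to probability
P(M|E) = Posterior odds / (1 + Posterior odds)
       = 2.58 / (1 + 2.58)
       = 2.58 / 3.58
       = 0.7207

The evidence increased P(M) from 0.3750 to 0.7207.


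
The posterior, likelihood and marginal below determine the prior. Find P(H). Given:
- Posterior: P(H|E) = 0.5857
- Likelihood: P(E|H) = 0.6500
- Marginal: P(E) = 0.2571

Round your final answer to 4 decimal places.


From Bayes' theorem: P(H|E) = P(E|H) × P(H) / P(E)

Rearranging for P(H):
P(H) = P(H|E) × P(E) / P(E|H)
     = 0.5857 × 0.2571 / 0.6500
     = 0.15058347 / 0.6500
     = 0.2317


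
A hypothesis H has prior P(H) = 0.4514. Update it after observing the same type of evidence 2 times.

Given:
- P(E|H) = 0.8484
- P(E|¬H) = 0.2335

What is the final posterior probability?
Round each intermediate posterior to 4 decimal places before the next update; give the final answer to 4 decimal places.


Sequential Bayesian updating:

Initial prior: P(H) = 0.4514

Update 1:
  P(E) = 0.8484 × 0.4514 + 0.2335 × 0.5486 = 0.38296776 + 0.12809810 = 0.51106586
  P(H|E) = 0.38296776 / 0.51106586 = 0.7494

Update 2:
  P(E) = 0.8484 × 0.7494 + 0.2335 × 0.2506 = 0.63579096 + 0.05851510 = 0.69430606
  P(H|E) = 0.63579096 / 0.69430606 = 0.9157

Final posterior: 0.9157


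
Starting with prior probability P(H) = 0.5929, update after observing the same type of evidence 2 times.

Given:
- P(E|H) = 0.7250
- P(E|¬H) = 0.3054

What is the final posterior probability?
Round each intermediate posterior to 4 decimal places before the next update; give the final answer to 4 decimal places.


Sequential Bayesian updating:

Initial prior: P(H) = 0.5929

Update 1:
  P(E) = 0.7250 × 0.5929 + 0.3054 × 0.4071 = 0.42985250 + 0.12432834 = 0.55418084
  P(H|E) = 0.42985250 / 0.55418084 = 0.7757

Update 2:
  P(E) = 0.7250 × 0.7757 + 0.3054 × 0.2243 = 0.56238250 + 0.06850122 = 0.63088372
  P(H|E) = 0.56238250 / 0.63088372 = 0.8914

Final posterior: 0.8914
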